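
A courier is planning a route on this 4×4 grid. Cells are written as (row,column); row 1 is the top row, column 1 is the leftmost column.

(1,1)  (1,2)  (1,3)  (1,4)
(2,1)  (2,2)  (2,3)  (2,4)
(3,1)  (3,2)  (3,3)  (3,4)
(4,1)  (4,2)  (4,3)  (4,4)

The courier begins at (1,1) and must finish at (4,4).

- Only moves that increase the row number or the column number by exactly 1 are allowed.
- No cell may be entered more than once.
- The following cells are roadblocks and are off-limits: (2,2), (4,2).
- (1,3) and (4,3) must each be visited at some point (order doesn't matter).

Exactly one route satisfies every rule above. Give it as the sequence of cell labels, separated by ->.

(1,1) -> (1,2) -> (1,3) -> (2,3) -> (3,3) -> (4,3) -> (4,4)

Moves only go right or down, so the column and row indices never decrease.
Route from (1,1): right 2 to (1,3), down 3 to (4,3), right 1 to (4,4) — 6 moves in all.
Check: all required cells visited.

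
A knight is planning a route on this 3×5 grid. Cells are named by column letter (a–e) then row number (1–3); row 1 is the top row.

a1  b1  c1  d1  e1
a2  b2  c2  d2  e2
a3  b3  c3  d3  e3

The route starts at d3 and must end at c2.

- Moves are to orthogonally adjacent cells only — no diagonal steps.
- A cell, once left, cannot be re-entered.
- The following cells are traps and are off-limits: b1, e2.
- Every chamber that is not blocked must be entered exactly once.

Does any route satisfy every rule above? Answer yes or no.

no

Cell a1 has only one open neighbour but is neither the start nor the goal, so a Hamiltonian route would have to both enter and leave it through the same neighbour — impossible without revisiting.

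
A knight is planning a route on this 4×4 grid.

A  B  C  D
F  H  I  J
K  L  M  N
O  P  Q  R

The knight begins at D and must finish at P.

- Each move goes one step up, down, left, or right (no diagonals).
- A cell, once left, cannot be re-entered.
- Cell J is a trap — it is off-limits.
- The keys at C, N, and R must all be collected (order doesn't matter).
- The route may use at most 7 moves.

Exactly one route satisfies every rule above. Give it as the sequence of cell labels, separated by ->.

Any route must reach C, N, and R and still end at P within 7 moves, so the order of the required stops is forced.
Route from D: left to C, 2× down (reaching M), right to N, down to R, 2× left (reaching P) — 7 moves in all.
Check: all required cells visited; 7 ≤ 7 moves.

D -> C -> I -> M -> N -> R -> Q -> P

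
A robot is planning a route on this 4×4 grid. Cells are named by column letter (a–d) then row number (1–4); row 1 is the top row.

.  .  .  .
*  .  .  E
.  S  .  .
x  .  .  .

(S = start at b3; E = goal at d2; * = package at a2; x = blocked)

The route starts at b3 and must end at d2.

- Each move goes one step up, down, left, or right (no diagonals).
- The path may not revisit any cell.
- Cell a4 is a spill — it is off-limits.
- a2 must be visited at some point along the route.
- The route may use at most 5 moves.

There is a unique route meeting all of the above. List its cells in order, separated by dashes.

The budget equals the shortest possible length, so every move has to be on a shortest route through the required cells.
Route from b3: left 1 to a3, up 1 to a2, right 3 to d2 — 5 moves in all.
Check: all required cells visited; 5 ≤ 5 moves.

b3 - a3 - a2 - b2 - c2 - d2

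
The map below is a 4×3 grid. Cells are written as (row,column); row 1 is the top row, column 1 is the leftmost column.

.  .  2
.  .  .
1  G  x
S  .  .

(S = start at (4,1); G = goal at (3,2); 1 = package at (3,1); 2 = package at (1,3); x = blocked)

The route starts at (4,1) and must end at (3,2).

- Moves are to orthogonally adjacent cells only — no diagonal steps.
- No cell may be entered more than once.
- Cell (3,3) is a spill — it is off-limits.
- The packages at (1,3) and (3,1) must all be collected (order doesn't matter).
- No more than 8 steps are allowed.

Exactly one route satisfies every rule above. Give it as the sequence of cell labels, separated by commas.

The budget equals the shortest possible length, so every move has to be on a shortest route through the required cells.
Route from (4,1): up 3 to (1,1), right 2 to (1,3), down 1 to (2,3), left 1 to (2,2), down 1 to (3,2) — 8 moves in all.
Check: all required cells visited; 8 ≤ 8 moves.

(4,1), (3,1), (2,1), (1,1), (1,2), (1,3), (2,3), (2,2), (3,2)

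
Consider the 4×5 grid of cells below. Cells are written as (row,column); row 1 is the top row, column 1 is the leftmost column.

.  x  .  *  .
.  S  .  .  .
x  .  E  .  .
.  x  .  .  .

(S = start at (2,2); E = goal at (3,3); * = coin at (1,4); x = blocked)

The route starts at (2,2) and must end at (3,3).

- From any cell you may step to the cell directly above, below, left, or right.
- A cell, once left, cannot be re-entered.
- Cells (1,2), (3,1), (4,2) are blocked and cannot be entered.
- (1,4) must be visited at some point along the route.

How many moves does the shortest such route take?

6

Any route passes through (1,4) somewhere between (2,2) and (3,3). Summing Manhattan distances along the two legs ((2,2) → (1,4) → (3,3)) gives a lower bound of 3 + 3 = 6 moves.
A route of 6 moves achieves this: (2,2) → (2,3) → (1,3) → (1,4) → (2,4) → (3,4) → (3,3).
Since 6 matches the lower bound, it is optimal.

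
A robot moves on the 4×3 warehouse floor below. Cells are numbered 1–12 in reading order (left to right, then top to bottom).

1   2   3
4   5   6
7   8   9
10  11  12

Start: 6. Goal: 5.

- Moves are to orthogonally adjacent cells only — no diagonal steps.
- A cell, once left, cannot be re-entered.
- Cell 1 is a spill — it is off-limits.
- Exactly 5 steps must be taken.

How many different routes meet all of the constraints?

Need simple routes of exactly 5 moves from 6 to 5 (Manhattan distance 1, so 2 moves are spent on a detour and 2 undoing it).
Enumerating: 6 9 12 11 8 5 | 6 9 8 7 4 5.
That gives 2 routes.

2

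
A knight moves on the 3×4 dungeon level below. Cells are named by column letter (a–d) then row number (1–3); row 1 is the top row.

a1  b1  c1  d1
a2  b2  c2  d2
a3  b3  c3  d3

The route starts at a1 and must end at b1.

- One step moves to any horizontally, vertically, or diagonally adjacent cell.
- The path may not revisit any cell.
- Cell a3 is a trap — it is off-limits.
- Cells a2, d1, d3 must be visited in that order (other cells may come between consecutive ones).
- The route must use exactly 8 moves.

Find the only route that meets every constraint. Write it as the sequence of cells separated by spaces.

a1 a2 b2 c1 d1 d2 d3 c2 b1

The waypoints must appear in the order a2, d1, d3, with no cell reused.
Route from a1: down to a2, right to b2, up-right to c1, right to d1, 2× down (reaching d3), 2× up-left (reaching b1) — 8 moves in all.
Check: order respected (a2 at step 1, d1 at step 4, d3 at step 6); 8 moves as required.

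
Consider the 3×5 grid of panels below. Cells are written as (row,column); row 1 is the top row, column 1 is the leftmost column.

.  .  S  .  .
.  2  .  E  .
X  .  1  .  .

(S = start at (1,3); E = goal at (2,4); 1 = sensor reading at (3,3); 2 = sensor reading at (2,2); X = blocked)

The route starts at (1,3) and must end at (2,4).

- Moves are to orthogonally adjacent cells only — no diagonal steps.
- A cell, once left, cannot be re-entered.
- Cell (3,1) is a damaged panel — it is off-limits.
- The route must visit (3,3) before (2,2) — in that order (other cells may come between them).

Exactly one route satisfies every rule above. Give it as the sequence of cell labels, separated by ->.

The waypoints must appear in the order (3,3), (2,2), with no cell reused.
Route from (1,3): 2× right (reaching (1,5)), 2× down (reaching (3,5)), 3× left (reaching (3,2)), up to (2,2), 2× right (reaching (2,4)) — 10 moves in all.
Check: order respected (1 at step 6, 2 at step 8).

(1,3) -> (1,4) -> (1,5) -> (2,5) -> (3,5) -> (3,4) -> (3,3) -> (3,2) -> (2,2) -> (2,3) -> (2,4)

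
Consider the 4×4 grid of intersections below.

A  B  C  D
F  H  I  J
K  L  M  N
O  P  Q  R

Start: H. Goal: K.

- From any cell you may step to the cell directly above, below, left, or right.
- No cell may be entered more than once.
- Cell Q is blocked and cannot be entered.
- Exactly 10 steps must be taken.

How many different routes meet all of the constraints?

Need simple routes of exactly 10 moves from H to K (Manhattan distance 2, so 4 moves are spent on a detour and 4 undoing it).
Branch systematically from the start, pruning whenever the remaining move budget drops below the Manhattan distance to K or differs from it in parity. Grouping the completions by first move — via B: 3; via L: 3; via F: 4; via I: 2 — and summing: 3 + 3 + 4 + 2 = 12.
That gives 12 routes.

12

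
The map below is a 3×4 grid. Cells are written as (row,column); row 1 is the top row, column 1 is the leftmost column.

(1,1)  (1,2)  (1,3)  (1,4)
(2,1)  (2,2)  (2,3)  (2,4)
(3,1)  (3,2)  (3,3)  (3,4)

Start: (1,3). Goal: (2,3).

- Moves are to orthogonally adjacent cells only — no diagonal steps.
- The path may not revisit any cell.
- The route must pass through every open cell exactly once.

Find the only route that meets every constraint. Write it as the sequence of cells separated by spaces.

Need to visit all 12 open cells exactly once, starting at (1,3) and ending at (2,3).
Route from (1,3): right 1 to (1,4), down 2 to (3,4), left 3 to (3,1), up 2 to (1,1), right 1 to (1,2), down 1 to (2,2), right 1 to (2,3) — 11 moves in all.
Check: all 12 open cells covered.

(1,3) (1,4) (2,4) (3,4) (3,3) (3,2) (3,1) (2,1) (1,1) (1,2) (2,2) (2,3)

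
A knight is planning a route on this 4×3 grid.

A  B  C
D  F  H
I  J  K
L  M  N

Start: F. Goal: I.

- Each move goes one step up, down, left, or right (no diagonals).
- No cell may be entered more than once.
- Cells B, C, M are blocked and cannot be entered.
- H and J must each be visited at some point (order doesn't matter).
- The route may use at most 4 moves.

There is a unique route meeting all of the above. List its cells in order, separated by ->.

Any route must reach H and J and still end at I within 4 moves, so the order of the required stops is forced.
Route from F: right 1 to H, down 1 to K, left 2 to I — 4 moves in all.
Check: all required cells visited; 4 ≤ 4 moves.

F -> H -> K -> J -> I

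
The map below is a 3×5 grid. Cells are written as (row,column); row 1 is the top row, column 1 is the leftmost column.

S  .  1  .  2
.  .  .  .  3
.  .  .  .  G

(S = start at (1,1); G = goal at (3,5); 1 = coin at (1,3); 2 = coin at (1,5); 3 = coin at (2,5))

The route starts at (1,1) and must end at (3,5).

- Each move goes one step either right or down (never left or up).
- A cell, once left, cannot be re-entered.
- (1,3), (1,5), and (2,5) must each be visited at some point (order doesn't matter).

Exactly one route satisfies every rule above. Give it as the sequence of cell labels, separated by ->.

(1,1) -> (1,2) -> (1,3) -> (1,4) -> (1,5) -> (2,5) -> (3,5)

Moves only go right or down, so the column and row indices never decrease.
Route from (1,1): 4× right (reaching (1,5)), 2× down (reaching (3,5)) — 6 moves in all.
Check: all required cells visited.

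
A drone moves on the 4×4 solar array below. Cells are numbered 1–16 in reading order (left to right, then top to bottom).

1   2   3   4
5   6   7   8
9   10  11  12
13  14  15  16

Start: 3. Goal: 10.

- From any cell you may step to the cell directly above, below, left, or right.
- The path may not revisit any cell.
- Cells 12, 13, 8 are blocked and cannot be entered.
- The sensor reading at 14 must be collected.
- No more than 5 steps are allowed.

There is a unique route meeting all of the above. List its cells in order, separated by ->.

3 -> 7 -> 11 -> 15 -> 14 -> 10

The budget equals the shortest possible length, so every move has to be on a shortest route through the required cells.
Route from 3: 3× down (reaching 15), left to 14, up to 10 — 5 moves in all.
Check: all required cells visited; 5 ≤ 5 moves.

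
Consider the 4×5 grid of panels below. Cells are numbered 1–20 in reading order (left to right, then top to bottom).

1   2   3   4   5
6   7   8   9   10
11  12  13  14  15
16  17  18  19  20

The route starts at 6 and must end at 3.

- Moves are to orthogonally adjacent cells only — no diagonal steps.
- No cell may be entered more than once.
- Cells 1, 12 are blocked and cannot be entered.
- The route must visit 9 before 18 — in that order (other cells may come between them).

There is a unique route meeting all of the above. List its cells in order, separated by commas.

The waypoints must appear in the order 9, 18, with no cell reused.
Route from 6: 3× right (reaching 9), down to 14, left to 13, down to 18, 2× right (reaching 20), 3× up (reaching 5), 2× left (reaching 3) — 13 moves in all.
Check: order respected (9 at step 3, 18 at step 6).

6, 7, 8, 9, 14, 13, 18, 19, 20, 15, 10, 5, 4, 3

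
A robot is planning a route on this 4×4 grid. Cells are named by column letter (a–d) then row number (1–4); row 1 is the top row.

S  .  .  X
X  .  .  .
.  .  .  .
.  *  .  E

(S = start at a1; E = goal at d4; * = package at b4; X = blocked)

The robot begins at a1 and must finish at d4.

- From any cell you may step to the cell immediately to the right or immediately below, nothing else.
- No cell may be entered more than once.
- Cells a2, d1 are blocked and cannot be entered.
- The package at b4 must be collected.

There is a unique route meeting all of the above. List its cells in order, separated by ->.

Moves only go right or down, so the column and row indices never decrease.
Route from a1: right to b1, 3× down (reaching b4), 2× right (reaching d4) — 6 moves in all.
Check: all required cells visited.

a1 -> b1 -> b2 -> b3 -> b4 -> c4 -> d4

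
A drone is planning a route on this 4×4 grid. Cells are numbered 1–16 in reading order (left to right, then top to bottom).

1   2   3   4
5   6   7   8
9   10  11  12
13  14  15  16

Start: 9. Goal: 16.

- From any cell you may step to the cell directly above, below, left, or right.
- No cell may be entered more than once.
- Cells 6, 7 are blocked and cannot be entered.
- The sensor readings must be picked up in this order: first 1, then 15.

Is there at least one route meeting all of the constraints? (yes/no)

One route that works: 9 → 5 → 1 → 2 → 3 → 4 → 8 → 12 → 11 → 15 → 16.

yes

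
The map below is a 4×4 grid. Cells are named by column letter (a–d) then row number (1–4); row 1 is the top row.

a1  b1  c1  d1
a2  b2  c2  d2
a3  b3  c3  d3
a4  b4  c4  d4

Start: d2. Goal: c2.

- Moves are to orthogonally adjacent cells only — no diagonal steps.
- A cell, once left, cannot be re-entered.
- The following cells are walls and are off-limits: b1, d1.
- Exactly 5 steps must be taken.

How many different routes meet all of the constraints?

Need simple routes of exactly 5 moves from d2 to c2 (Manhattan distance 1, so 2 moves are spent on a detour and 2 undoing it).
Enumerating: d2 d3 d4 c4 c3 c2 | d2 d3 c3 b3 b2 c2.
That gives 2 routes.

2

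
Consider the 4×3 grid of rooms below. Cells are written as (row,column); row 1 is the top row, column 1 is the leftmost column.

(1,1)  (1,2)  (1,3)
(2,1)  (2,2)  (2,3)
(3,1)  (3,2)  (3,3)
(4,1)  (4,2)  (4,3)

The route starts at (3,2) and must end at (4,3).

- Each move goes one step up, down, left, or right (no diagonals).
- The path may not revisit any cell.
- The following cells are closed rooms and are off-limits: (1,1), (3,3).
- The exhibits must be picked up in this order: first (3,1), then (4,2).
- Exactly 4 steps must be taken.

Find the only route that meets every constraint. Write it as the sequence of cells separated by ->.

(3,2) -> (3,1) -> (4,1) -> (4,2) -> (4,3)

The waypoints must appear in the order (3,1), (4,2), with no cell reused.
Route from (3,2): left 1 to (3,1), down 1 to (4,1), right 2 to (4,3) — 4 moves in all.
Check: order respected ((3,1) at step 1, (4,2) at step 3); 4 moves as required.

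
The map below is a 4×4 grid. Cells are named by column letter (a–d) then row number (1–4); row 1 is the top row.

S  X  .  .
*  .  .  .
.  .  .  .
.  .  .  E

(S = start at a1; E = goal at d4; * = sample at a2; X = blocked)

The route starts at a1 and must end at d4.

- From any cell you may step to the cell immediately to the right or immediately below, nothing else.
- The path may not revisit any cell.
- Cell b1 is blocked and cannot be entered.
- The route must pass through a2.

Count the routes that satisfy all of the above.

A right/down-only route from a1 to d4 makes exactly 3 down-moves and 3 right-moves in some order.
With no other constraints that would be C(6,3) = 20 routes.
Split at a2 and multiply the segment counts (each segment already excludes blocked cells): a1→a2: 1; a2→d4: 10; product = 10.
That gives 10 routes.

10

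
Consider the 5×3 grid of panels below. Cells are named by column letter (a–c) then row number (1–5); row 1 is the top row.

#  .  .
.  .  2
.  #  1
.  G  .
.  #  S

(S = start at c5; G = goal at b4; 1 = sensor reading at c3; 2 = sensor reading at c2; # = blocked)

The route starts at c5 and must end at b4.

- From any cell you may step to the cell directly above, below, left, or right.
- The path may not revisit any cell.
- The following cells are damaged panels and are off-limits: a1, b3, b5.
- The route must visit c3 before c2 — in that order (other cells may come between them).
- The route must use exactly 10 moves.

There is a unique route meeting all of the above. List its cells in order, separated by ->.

The waypoints must appear in the order c3, c2, with no cell reused.
Route from c5: up 4 to c1, left 1 to b1, down 1 to b2, left 1 to a2, down 2 to a4, right 1 to b4 — 10 moves in all.
Check: order respected (1 at step 2, 2 at step 3); 10 moves as required.

c5 -> c4 -> c3 -> c2 -> c1 -> b1 -> b2 -> a2 -> a3 -> a4 -> b4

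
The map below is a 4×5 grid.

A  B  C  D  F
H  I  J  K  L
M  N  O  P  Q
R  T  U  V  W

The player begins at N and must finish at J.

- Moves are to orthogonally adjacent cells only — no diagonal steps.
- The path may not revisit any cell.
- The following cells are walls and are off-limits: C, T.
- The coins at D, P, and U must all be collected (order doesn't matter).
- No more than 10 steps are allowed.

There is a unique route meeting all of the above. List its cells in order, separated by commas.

N, O, U, V, P, Q, L, F, D, K, J

Any route must reach D, P, and U and still end at J within 10 moves, so the order of the required stops is forced.
Route from N: right to O, down to U, right to V, up to P, right to Q, 2× up (reaching F), left to D, down to K, left to J — 10 moves in all.
Check: all required cells visited; 10 ≤ 10 moves.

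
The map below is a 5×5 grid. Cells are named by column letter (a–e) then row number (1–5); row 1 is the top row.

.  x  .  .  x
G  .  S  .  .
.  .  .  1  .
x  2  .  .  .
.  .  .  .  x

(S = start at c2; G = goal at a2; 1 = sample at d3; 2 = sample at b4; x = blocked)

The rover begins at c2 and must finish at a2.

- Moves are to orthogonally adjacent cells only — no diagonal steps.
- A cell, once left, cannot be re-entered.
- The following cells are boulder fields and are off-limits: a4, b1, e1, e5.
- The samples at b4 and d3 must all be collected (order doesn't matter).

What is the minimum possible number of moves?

Any route passes through b4 and d3 in some order between c2 and a2. Summing Manhattan distances along each leg and taking the cheapest ordering (c2 → d3 → b4 → a2) gives a lower bound of 2 + 3 + 3 = 8 moves.
A route of 8 moves achieves this: c2 → c3 → d3 → d4 → c4 → b4 → b3 → b2 → a2.
Since 8 matches the lower bound, it is optimal.

8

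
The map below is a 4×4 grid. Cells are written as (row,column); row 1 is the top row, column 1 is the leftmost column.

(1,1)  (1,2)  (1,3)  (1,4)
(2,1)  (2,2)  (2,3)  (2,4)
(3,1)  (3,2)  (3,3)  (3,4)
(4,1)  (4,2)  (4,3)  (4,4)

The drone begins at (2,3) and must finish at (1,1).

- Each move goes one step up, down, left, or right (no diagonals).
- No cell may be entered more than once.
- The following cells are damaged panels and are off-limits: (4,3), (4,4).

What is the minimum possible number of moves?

The Manhattan distance from (2,3) to (1,1) is |2−1| + |3−1| = 3, so at least 3 moves are needed.
A route of 3 moves achieves this: (2,3) → (1,3) → (1,2) → (1,1).
Since 3 matches the lower bound, it is optimal.

3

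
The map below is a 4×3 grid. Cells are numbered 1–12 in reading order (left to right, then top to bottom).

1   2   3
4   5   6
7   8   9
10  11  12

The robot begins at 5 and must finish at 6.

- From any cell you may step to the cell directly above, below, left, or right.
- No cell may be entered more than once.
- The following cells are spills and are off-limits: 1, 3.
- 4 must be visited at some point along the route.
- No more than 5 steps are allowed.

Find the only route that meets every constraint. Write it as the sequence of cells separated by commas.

The budget equals the shortest possible length, so every move has to be on a shortest route through the required cells.
Route from 5: left 1 to 4, down 1 to 7, right 2 to 9, up 1 to 6 — 5 moves in all.
Check: all required cells visited; 5 ≤ 5 moves.

5, 4, 7, 8, 9, 6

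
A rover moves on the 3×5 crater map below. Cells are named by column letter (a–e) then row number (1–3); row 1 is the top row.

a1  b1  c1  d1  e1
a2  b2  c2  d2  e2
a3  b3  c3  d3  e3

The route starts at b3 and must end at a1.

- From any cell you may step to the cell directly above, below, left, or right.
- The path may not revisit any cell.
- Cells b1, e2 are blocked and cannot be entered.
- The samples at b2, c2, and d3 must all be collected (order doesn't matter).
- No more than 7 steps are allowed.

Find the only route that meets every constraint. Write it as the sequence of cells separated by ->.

The 7-move cap with required stops at b2, c2, d3 leaves no slack for detours.
Route from b3: 2× right (reaching d3), up to d2, 3× left (reaching a2), up to a1 — 7 moves in all.
Check: all required cells visited; 7 ≤ 7 moves.

b3 -> c3 -> d3 -> d2 -> c2 -> b2 -> a2 -> a1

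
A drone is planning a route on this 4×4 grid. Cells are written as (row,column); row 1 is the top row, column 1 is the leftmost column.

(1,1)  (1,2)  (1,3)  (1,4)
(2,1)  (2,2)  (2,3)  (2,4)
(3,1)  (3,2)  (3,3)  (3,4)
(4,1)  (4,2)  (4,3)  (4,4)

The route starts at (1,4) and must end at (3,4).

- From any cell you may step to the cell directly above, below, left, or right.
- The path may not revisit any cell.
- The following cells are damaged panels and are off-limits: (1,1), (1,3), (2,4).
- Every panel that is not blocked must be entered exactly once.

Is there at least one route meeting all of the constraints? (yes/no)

Cell (1,2) has only one open neighbour but is neither the start nor the goal, so a Hamiltonian route would have to both enter and leave it through the same neighbour — impossible without revisiting.

no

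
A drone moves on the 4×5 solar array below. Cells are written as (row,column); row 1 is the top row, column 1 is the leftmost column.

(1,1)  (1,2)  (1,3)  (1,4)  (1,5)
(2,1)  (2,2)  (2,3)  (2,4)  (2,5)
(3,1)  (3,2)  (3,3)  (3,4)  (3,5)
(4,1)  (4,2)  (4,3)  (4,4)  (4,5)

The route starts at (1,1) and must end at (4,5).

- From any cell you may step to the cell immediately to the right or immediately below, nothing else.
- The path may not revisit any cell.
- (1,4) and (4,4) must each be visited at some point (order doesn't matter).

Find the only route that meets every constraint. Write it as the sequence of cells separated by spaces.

(1,1) (1,2) (1,3) (1,4) (2,4) (3,4) (4,4) (4,5)

Moves only go right or down, so the column and row indices never decrease.
Route from (1,1): right 3 to (1,4), down 3 to (4,4), right 1 to (4,5) — 7 moves in all.
Check: all required cells visited.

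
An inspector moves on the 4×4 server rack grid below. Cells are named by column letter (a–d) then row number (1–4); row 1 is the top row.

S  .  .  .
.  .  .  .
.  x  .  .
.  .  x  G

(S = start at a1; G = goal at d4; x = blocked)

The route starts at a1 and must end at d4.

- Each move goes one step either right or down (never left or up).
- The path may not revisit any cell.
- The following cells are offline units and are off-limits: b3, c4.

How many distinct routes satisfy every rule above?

7

A right/down-only route from a1 to d4 makes exactly 3 down-moves and 3 right-moves in some order.
With no other constraints that would be C(6,3) = 20 routes.
Subtract routes through each blocked cell (inclusion–exclusion for overlaps): − through b3: 9 − through c4: 10 + through b3&c4: 6 → 7.
That gives 7 routes.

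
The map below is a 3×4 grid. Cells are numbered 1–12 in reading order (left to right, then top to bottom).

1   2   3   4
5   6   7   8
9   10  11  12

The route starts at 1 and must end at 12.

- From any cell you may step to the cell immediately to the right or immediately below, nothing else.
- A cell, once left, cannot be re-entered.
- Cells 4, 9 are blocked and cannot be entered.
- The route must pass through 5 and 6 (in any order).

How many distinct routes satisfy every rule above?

A right/down-only route from 1 to 12 makes exactly 2 down-moves and 3 right-moves in some order.
With no other constraints that would be C(5,2) = 10 routes.
A monotone route can only reach the required cells in the order 5, 6, so split there and multiply the segment counts (each segment already excludes blocked cells): 1→5: 1; 5→6: 1; 6→12: 3; product = 3.
That gives 3 routes.

3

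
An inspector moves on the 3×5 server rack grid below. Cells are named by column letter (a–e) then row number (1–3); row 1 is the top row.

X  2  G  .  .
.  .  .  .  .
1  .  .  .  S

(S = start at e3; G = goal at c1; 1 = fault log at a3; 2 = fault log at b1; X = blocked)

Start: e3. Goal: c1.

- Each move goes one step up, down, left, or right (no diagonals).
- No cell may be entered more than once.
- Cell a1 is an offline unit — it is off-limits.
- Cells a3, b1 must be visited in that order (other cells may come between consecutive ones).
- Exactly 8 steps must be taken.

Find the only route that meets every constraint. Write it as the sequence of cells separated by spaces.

The waypoints must appear in the order a3, b1, with no cell reused.
Route from e3: 4× left (reaching a3), up to a2, right to b2, up to b1, right to c1 — 8 moves in all.
Check: order respected (1 at step 4, 2 at step 7); 8 moves as required.

e3 d3 c3 b3 a3 a2 b2 b1 c1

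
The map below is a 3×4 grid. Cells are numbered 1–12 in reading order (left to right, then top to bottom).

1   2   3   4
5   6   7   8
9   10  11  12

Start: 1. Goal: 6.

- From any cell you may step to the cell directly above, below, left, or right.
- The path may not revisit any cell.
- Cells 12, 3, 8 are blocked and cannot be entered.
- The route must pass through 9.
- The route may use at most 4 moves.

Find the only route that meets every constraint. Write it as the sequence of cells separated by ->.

The budget equals the shortest possible length, so every move has to be on a shortest route through the required cells.
Route from 1: 2× down (reaching 9), right to 10, up to 6 — 4 moves in all.
Check: all required cells visited; 4 ≤ 4 moves.

1 -> 5 -> 9 -> 10 -> 6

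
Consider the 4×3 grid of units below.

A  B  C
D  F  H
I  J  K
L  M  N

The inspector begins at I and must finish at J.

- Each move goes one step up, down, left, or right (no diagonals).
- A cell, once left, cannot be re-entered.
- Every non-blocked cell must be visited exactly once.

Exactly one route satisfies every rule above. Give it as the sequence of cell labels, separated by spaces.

I L M N K H C B A D F J

Need to visit all 12 open cells exactly once, starting at I and ending at J.
Cell A has only two open neighbours (D and B), so the path must pass straight through it: one of those is the cell it's entered from and the other is where it exits.
Route from I: down 1 to L, right 2 to N, up 3 to C, left 2 to A, down 1 to D, right 1 to F, down 1 to J — 11 moves in all.
Check: all 12 open cells covered.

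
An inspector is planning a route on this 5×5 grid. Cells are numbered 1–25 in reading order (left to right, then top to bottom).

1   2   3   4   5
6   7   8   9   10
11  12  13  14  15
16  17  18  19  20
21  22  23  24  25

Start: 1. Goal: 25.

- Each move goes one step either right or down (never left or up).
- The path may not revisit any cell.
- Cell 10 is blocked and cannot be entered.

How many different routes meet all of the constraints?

A right/down-only route from 1 to 25 makes exactly 4 down-moves and 4 right-moves in some order.
With no other constraints that would be C(8,4) = 70 routes.
Subtract routes through each blocked cell (inclusion–exclusion for overlaps): − through 10: 5 → 65.
That gives 65 routes.

65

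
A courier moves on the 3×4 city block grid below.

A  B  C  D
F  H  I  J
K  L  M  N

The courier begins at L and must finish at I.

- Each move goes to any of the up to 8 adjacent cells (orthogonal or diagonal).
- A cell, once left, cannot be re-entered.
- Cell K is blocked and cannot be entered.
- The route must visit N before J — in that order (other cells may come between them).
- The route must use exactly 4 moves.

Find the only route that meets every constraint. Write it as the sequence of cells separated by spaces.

The waypoints must appear in the order N, J, with no cell reused.
Route from L: 2× right (reaching N), up to J, left to I — 4 moves in all.
Check: order respected (N at step 2, J at step 3); 4 moves as required.

L M N J I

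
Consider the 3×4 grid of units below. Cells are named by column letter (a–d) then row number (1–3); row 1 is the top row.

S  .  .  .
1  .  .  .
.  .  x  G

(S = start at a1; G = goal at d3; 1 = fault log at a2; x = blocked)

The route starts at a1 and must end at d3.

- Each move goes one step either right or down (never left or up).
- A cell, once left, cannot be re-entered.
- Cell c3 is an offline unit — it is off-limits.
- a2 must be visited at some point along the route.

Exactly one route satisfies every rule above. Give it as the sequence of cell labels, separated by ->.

Moves only go right or down, so the column and row indices never decrease.
Route from a1: down 1 to a2, right 3 to d2, down 1 to d3 — 5 moves in all.
Check: all required cells visited.

a1 -> a2 -> b2 -> c2 -> d2 -> d3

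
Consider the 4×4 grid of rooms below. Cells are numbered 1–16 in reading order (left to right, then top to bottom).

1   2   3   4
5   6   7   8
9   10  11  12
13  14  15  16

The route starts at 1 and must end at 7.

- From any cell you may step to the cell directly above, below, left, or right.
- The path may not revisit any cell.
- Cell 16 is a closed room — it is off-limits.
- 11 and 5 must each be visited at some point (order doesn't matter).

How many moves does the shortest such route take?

5

Any route passes through 11 and 5 in some order between 1 and 7. Summing Manhattan distances along each leg and taking the cheapest ordering (1 → 5 → 11 → 7) gives a lower bound of 1 + 3 + 1 = 5 moves.
A route of 5 moves achieves this: 1 → 5 → 9 → 10 → 11 → 7.
Since 5 matches the lower bound, it is optimal.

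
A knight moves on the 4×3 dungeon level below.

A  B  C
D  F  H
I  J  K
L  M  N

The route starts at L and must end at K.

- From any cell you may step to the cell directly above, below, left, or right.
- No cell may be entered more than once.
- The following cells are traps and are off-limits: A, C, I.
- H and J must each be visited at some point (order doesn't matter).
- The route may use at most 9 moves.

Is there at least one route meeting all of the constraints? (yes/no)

yes

One route that works: L → M → J → F → H → K.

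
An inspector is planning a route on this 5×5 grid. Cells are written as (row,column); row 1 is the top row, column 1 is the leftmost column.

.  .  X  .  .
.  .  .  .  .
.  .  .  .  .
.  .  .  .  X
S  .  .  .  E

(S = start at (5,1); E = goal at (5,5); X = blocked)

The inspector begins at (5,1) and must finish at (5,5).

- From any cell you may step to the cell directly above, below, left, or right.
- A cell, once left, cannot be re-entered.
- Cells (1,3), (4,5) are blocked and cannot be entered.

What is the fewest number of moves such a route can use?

4

The Manhattan distance from (5,1) to (5,5) is |5−5| + |1−5| = 4, so at least 4 moves are needed.
A route of 4 moves achieves this: (5,1) → (5,2) → (5,3) → (5,4) → (5,5).
Since 4 matches the lower bound, it is optimal.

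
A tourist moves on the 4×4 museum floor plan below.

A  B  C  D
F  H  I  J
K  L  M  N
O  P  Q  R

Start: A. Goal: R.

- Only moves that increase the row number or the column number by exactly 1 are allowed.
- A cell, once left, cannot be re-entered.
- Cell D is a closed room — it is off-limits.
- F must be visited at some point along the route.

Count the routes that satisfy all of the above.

10

A right/down-only route from A to R makes exactly 3 down-moves and 3 right-moves in some order.
With no other constraints that would be C(6,3) = 20 routes.
Split at F and multiply the segment counts (each segment already excludes blocked cells): A→F: 1; F→R: 10; product = 10.
That gives 10 routes.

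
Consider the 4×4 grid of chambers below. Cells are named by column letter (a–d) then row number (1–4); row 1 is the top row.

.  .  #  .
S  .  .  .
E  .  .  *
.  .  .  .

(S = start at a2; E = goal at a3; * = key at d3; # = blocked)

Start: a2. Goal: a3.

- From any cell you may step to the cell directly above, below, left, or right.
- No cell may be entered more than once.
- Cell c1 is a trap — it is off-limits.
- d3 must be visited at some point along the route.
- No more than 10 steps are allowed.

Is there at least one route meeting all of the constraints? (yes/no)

One route that works: a2 → b2 → c2 → d2 → d3 → c3 → b3 → a3.

yes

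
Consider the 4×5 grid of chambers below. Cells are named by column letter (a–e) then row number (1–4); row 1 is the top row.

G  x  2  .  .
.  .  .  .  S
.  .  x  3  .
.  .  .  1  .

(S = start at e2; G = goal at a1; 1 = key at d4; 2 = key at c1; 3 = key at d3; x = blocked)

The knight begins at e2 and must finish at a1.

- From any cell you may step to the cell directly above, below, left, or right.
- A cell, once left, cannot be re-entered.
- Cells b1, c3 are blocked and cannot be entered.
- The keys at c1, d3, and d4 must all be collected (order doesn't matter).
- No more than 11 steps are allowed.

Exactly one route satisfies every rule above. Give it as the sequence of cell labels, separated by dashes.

Any route must reach c1, d3, and d4 and still end at a1 within 11 moves, so the order of the required stops is forced.
Route from e2: 2× down (reaching e4), left to d4, 3× up (reaching d1), left to c1, down to c2, 2× left (reaching a2), up to a1 — 11 moves in all.
Check: all required cells visited; 11 ≤ 11 moves.

e2 - e3 - e4 - d4 - d3 - d2 - d1 - c1 - c2 - b2 - a2 - a1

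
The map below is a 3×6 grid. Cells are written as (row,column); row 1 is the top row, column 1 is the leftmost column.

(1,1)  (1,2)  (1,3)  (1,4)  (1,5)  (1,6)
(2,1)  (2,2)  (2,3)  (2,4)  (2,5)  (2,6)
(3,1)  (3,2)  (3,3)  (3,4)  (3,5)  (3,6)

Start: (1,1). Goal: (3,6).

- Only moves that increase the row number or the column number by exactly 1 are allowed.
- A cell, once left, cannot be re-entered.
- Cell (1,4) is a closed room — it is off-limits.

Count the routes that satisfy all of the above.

15

A right/down-only route from (1,1) to (3,6) makes exactly 2 down-moves and 5 right-moves in some order.
With no other constraints that would be C(7,2) = 21 routes.
Subtract routes through each blocked cell (inclusion–exclusion for overlaps): − through (1,4): 6 → 15.
That gives 15 routes.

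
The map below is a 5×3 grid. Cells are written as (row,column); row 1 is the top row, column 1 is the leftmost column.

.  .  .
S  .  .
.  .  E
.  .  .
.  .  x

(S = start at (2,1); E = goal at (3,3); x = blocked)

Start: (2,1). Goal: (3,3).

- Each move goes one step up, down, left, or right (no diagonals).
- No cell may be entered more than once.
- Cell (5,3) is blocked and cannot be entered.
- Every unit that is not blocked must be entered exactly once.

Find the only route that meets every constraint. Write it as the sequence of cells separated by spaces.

(2,1) (1,1) (1,2) (1,3) (2,3) (2,2) (3,2) (3,1) (4,1) (5,1) (5,2) (4,2) (4,3) (3,3)

Need to visit all 14 open cells exactly once, starting at (2,1) and ending at (3,3).
Cell (1,1) has only two open neighbours ((2,1) and (1,2)), so the path must pass straight through it: one of those is the cell it's entered from and the other is where it exits.
Route from (2,1): up to (1,1), 2× right (reaching (1,3)), down to (2,3), left to (2,2), down to (3,2), left to (3,1), 2× down (reaching (5,1)), right to (5,2), up to (4,2), right to (4,3), up to (3,3) — 13 moves in all.
Check: all 14 open cells covered.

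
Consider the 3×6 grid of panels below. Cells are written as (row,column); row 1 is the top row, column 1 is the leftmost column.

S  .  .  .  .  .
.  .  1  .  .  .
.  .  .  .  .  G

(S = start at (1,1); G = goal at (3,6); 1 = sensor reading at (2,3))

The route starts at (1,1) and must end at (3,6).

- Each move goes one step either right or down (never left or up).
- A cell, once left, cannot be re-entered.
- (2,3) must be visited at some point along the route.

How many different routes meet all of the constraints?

A right/down-only route from (1,1) to (3,6) makes exactly 2 down-moves and 5 right-moves in some order.
With no other constraints that would be C(7,2) = 21 routes.
Split at (2,3) and multiply the segment counts: (1,1)→(2,3): 3; (2,3)→(3,6): 4; product = 12.
That gives 12 routes.

12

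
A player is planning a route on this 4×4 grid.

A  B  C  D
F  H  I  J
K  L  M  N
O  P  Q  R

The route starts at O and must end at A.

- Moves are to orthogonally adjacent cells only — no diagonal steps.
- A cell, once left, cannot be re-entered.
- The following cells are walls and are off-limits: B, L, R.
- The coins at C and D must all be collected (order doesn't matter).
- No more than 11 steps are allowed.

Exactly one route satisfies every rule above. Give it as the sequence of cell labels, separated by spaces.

O P Q M N J D C I H F A

The 11-move cap with required stops at C, D leaves no slack for detours.
Route from O: right 2 to Q, up 1 to M, right 1 to N, up 2 to D, left 1 to C, down 1 to I, left 2 to F, up 1 to A — 11 moves in all.
Check: all required cells visited; 11 ≤ 11 moves.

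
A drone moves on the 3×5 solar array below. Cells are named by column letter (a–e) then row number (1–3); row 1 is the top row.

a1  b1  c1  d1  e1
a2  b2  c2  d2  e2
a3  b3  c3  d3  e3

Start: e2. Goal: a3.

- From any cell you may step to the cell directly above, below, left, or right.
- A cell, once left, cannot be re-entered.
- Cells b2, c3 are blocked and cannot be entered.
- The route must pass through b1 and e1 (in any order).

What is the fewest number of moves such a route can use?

Any route passes through b1 and e1 in some order between e2 and a3. Summing Manhattan distances along each leg and taking the cheapest ordering (e2 → e1 → b1 → a3) gives a lower bound of 1 + 3 + 3 = 7 moves.
A route of 7 moves achieves this: e2 → e1 → d1 → c1 → b1 → a1 → a2 → a3.
Since 7 matches the lower bound, it is optimal.

7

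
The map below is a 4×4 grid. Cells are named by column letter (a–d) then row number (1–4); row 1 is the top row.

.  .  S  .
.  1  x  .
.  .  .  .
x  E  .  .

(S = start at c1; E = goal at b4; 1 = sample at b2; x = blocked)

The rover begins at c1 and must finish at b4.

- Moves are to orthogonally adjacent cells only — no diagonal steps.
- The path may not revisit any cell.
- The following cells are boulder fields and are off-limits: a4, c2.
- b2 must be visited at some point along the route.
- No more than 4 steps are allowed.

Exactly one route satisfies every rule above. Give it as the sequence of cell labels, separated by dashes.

The budget equals the shortest possible length, so every move has to be on a shortest route through the required cells.
Route from c1: left to b1, 3× down (reaching b4) — 4 moves in all.
Check: all required cells visited; 4 ≤ 4 moves.

c1 - b1 - b2 - b3 - b4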